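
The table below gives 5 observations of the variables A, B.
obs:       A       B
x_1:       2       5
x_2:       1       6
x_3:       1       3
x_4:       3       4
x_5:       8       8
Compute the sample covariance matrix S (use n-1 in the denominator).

Step 1 — column means:
  mean(A) = (2 + 1 + 1 + 3 + 8) / 5 = 15/5 = 3
  mean(B) = (5 + 6 + 3 + 4 + 8) / 5 = 26/5 = 5.2

Step 2 — sample covariance S[i,j] = (1/(n-1)) · Σ_k (x_{k,i} - mean_i) · (x_{k,j} - mean_j), with n-1 = 4.
  S[A,A] = ((-1)·(-1) + (-2)·(-2) + (-2)·(-2) + (0)·(0) + (5)·(5)) / 4 = 34/4 = 8.5
  S[A,B] = ((-1)·(-0.2) + (-2)·(0.8) + (-2)·(-2.2) + (0)·(-1.2) + (5)·(2.8)) / 4 = 17/4 = 4.25
  S[B,B] = ((-0.2)·(-0.2) + (0.8)·(0.8) + (-2.2)·(-2.2) + (-1.2)·(-1.2) + (2.8)·(2.8)) / 4 = 14.8/4 = 3.7

S is symmetric (S[j,i] = S[i,j]). Assembling:

S = [[8.5, 4.25],
 [4.25, 3.7]]


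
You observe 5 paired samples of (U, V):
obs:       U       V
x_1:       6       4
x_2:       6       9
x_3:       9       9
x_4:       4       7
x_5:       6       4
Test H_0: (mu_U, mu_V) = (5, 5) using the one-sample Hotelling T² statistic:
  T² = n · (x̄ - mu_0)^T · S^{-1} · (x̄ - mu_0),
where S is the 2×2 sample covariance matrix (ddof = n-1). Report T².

Step 1 — sample mean vector:
  mean(U) = (6 + 6 + 9 + 4 + 6) / 5 = 31/5 = 6.2
  mean(V) = (4 + 9 + 9 + 7 + 4) / 5 = 33/5 = 6.6
  x̄ = (6.2, 6.6),  deviation x̄ - mu_0 = (6.2, 6.6) - (5, 5) = (1.2, 1.6).

Step 2 — sample covariance matrix, S[i,j] = (1/(n-1)) · Σ_k (x_{k,i} - mean_i) · (x_{k,j} - mean_j), divisor n-1 = 4:
  S[U,U] = ((-0.2)·(-0.2) + (-0.2)·(-0.2) + (2.8)·(2.8) + (-2.2)·(-2.2) + (-0.2)·(-0.2)) / 4 = 12.8/4 = 3.2
  S[U,V] = ((-0.2)·(-2.6) + (-0.2)·(2.4) + (2.8)·(2.4) + (-2.2)·(0.4) + (-0.2)·(-2.6)) / 4 = 6.4/4 = 1.6
  S[V,V] = ((-2.6)·(-2.6) + (2.4)·(2.4) + (2.4)·(2.4) + (0.4)·(0.4) + (-2.6)·(-2.6)) / 4 = 25.2/4 = 6.3
  S = [[3.2, 1.6],
 [1.6, 6.3]].

Step 3 — invert S. det(S) = 3.2·6.3 - (1.6)² = 17.6.
  S^{-1} = (1/det) · [[d, -b], [-b, a]] = [[0.358, -0.0909],
 [-0.0909, 0.1818]].

Step 4 — quadratic form (x̄ - mu_0)^T · S^{-1} · (x̄ - mu_0):
  S^{-1} · (x̄ - mu_0) = (0.2841, 0.1818),
  (x̄ - mu_0)^T · [...] = (1.2)·(0.2841) + (1.6)·(0.1818) = 0.6318.

Step 5 — scale by n: T² = 5 · 0.6318 = 3.1591.

T² ≈ 3.1591


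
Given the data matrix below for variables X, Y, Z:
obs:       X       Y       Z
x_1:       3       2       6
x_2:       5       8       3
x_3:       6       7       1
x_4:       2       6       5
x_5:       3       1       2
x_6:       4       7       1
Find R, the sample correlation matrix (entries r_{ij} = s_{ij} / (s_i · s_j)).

Step 1 — column means:
  mean(X) = (3 + 5 + 6 + 2 + 3 + 4) / 6 = 23/6 = 3.8333
  mean(Y) = (2 + 8 + 7 + 6 + 1 + 7) / 6 = 31/6 = 5.1667
  mean(Z) = (6 + 3 + 1 + 5 + 2 + 1) / 6 = 18/6 = 3

Step 2 — sample variances and covariances s[i,j] = (1/(n-1)) · Σ_k (x_{k,i} - mean_i) · (x_{k,j} - mean_j), with n-1 = 5:
  s[X,X] = ((-0.8333)·(-0.8333) + (1.1667)·(1.1667) + (2.1667)·(2.1667) + (-1.8333)·(-1.8333) + (-0.8333)·(-0.8333) + (0.1667)·(0.1667)) / 5 = 10.8333/5 = 2.1667
  s[X,Y] = ((-0.8333)·(-3.1667) + (1.1667)·(2.8333) + (2.1667)·(1.8333) + (-1.8333)·(0.8333) + (-0.8333)·(-4.1667) + (0.1667)·(1.8333)) / 5 = 12.1667/5 = 2.4333
  s[X,Z] = ((-0.8333)·(3) + (1.1667)·(0) + (2.1667)·(-2) + (-1.8333)·(2) + (-0.8333)·(-1) + (0.1667)·(-2)) / 5 = -10/5 = -2
  s[Y,Y] = ((-3.1667)·(-3.1667) + (2.8333)·(2.8333) + (1.8333)·(1.8333) + (0.8333)·(0.8333) + (-4.1667)·(-4.1667) + (1.8333)·(1.8333)) / 5 = 42.8333/5 = 8.5667
  s[Y,Z] = ((-3.1667)·(3) + (2.8333)·(0) + (1.8333)·(-2) + (0.8333)·(2) + (-4.1667)·(-1) + (1.8333)·(-2)) / 5 = -11/5 = -2.2
  s[Z,Z] = ((3)·(3) + (0)·(0) + (-2)·(-2) + (2)·(2) + (-1)·(-1) + (-2)·(-2)) / 5 = 22/5 = 4.4
  Sample standard deviations s_i = √(s[i,i]):
  s(X) = √(2.1667) = 1.472
  s(Y) = √(8.5667) = 2.9269
  s(Z) = √(4.4) = 2.0976

Step 3 — r_{ij} = s_{ij} / (s_i · s_j):
  r[X,X] = 1 (diagonal).
  r[X,Y] = 2.4333 / (1.472 · 2.9269) = 2.4333 / 4.3083 = 0.5648
  r[X,Z] = -2 / (1.472 · 2.0976) = -2 / 3.0876 = -0.6478
  r[Y,Y] = 1 (diagonal).
  r[Y,Z] = -2.2 / (2.9269 · 2.0976) = -2.2 / 6.1395 = -0.3583
  r[Z,Z] = 1 (diagonal).

R is symmetric with unit diagonal. Assembling:

R = [[1, 0.5648, -0.6478],
 [0.5648, 1, -0.3583],
 [-0.6478, -0.3583, 1]]


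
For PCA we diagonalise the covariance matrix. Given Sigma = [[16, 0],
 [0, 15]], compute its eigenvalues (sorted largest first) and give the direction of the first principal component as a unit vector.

Step 1 — characteristic polynomial of 2×2 Sigma:
  det(Sigma - λI) = λ² - trace · λ + det = 0.
  trace = 16 + 15 = 31, det = 16·15 - (0)² = 240.
Step 2 — discriminant:
  Δ = trace² - 4·det = 961 - 960 = 1.
Step 3 — eigenvalues:
  λ = (trace ± √Δ)/2 = (31 ± 1)/2,
  λ_1 = 16,  λ_2 = 15.

Step 4 — unit eigenvector for λ_1: Sigma is diagonal, so its eigenvectors are the coordinate axes. λ_1 = 16 is the diagonal entry on the first coordinate axis, hence
  v_1 = (1, 0) (||v_1|| = 1).

λ_1 = 16,  λ_2 = 15;  v_1 ≈ (1, 0)


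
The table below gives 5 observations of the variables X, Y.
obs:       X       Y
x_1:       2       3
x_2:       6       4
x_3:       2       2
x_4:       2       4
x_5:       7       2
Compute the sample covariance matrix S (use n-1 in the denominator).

Step 1 — column means:
  mean(X) = (2 + 6 + 2 + 2 + 7) / 5 = 19/5 = 3.8
  mean(Y) = (3 + 4 + 2 + 4 + 2) / 5 = 15/5 = 3

Step 2 — sample covariance S[i,j] = (1/(n-1)) · Σ_k (x_{k,i} - mean_i) · (x_{k,j} - mean_j), with n-1 = 4.
  S[X,X] = ((-1.8)·(-1.8) + (2.2)·(2.2) + (-1.8)·(-1.8) + (-1.8)·(-1.8) + (3.2)·(3.2)) / 4 = 24.8/4 = 6.2
  S[X,Y] = ((-1.8)·(0) + (2.2)·(1) + (-1.8)·(-1) + (-1.8)·(1) + (3.2)·(-1)) / 4 = -1/4 = -0.25
  S[Y,Y] = ((0)·(0) + (1)·(1) + (-1)·(-1) + (1)·(1) + (-1)·(-1)) / 4 = 4/4 = 1

S is symmetric (S[j,i] = S[i,j]). Assembling:

S = [[6.2, -0.25],
 [-0.25, 1]]


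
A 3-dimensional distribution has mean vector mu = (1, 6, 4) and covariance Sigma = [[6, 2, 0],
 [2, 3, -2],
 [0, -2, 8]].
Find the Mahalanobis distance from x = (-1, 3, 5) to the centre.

Step 1 — centre the observation: (x - mu) = (-2, -3, 1).

Step 2 — invert Sigma (cofactor / det for 3×3, or solve directly):
  Sigma^{-1} = [[0.2273, -0.1818, -0.0455],
 [-0.1818, 0.5455, 0.1364],
 [-0.0455, 0.1364, 0.1591]].

Step 3 — form the quadratic (x - mu)^T · Sigma^{-1} · (x - mu):
  Sigma^{-1} · (x - mu) = (0.0455, -1.1364, -0.1591).
  (x - mu)^T · [Sigma^{-1} · (x - mu)] = (-2)·(0.0455) + (-3)·(-1.1364) + (1)·(-0.1591) = 3.1591.

Step 4 — take square root: d = √(3.1591) ≈ 1.7774.

d(x, mu) = √(3.1591) ≈ 1.7774


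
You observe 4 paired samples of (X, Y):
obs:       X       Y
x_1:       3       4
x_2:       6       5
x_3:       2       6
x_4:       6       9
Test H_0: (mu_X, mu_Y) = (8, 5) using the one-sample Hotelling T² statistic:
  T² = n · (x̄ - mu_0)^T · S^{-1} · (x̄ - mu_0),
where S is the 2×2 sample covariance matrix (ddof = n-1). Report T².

Step 1 — sample mean vector:
  mean(X) = (3 + 6 + 2 + 6) / 4 = 17/4 = 4.25
  mean(Y) = (4 + 5 + 6 + 9) / 4 = 24/4 = 6
  x̄ = (4.25, 6),  deviation x̄ - mu_0 = (4.25, 6) - (8, 5) = (-3.75, 1).

Step 2 — sample covariance matrix, S[i,j] = (1/(n-1)) · Σ_k (x_{k,i} - mean_i) · (x_{k,j} - mean_j), divisor n-1 = 3:
  S[X,X] = ((-1.25)·(-1.25) + (1.75)·(1.75) + (-2.25)·(-2.25) + (1.75)·(1.75)) / 3 = 12.75/3 = 4.25
  S[X,Y] = ((-1.25)·(-2) + (1.75)·(-1) + (-2.25)·(0) + (1.75)·(3)) / 3 = 6/3 = 2
  S[Y,Y] = ((-2)·(-2) + (-1)·(-1) + (0)·(0) + (3)·(3)) / 3 = 14/3 = 4.6667
  S = [[4.25, 2],
 [2, 4.6667]].

Step 3 — invert S. det(S) = 4.25·4.6667 - (2)² = 15.8333.
  S^{-1} = (1/det) · [[d, -b], [-b, a]] = [[0.2947, -0.1263],
 [-0.1263, 0.2684]].

Step 4 — quadratic form (x̄ - mu_0)^T · S^{-1} · (x̄ - mu_0):
  S^{-1} · (x̄ - mu_0) = (-1.2316, 0.7421),
  (x̄ - mu_0)^T · [...] = (-3.75)·(-1.2316) + (1)·(0.7421) = 5.3605.

Step 5 — scale by n: T² = 4 · 5.3605 = 21.4421.

T² ≈ 21.4421


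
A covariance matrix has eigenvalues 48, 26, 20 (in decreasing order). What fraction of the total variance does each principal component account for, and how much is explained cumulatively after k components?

Step 1 — total variance = trace(Sigma) = Σ λ_i = 48 + 26 + 20 = 94.

Step 2 — fraction explained by component i = λ_i / Σ λ:
  PC1: 48/94 = 0.5106
  PC2: 26/94 = 0.2766
  PC3: 20/94 = 0.2128

Step 3 — cumulative fraction after k components = (λ_1 + ... + λ_k) / Σ λ:
  k = 1: 48/94 = 0.5106
  k = 2: (48 + 26)/94 = 74/94 = 0.7872
  k = 3: (48 + 26 + 20)/94 = 94/94 = 1

Summary (fraction, with percent):

explained: PC1 0.5106 (51.06%), PC2 0.2766 (27.66%), PC3 0.2128 (21.28%);  cumulative: 0.5106, 0.7872, 1


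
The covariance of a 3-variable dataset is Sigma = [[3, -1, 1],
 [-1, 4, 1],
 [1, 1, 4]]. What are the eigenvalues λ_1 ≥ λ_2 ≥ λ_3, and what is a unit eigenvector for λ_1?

Step 1 — characteristic polynomial p(λ) = det(λI - Sigma) = λ³ - tr·λ² + c_1·λ - det, where tr = trace, c_1 = sum of the principal 2×2 minors, det = det(Sigma):
  tr = 3 + 4 + 4 = 11,
  c_1 = (3·4 - (-1)²) + (3·4 - (1)²) + (4·4 - (1)²) = 11 + 11 + 15 = 37,
  det = 3·(4·4 - (1)²) - (-1)·((-1)·4 - (1)·(1)) + (1)·((-1)·(1) - 4·(1)) = 3·(15) - (-1)·(-5) + (1)·(-5) = 35.
  So p(λ) = λ³ - 11λ² + 37λ - 35.
Step 2 — look for an integer root (rational root theorem: any rational root is an integer divisor of 35). Testing λ = 5:
  p(5) = 125 - 275 + 185 - 35 = 0  ✓
  Dividing out (λ - 5): p(λ) = (λ - 5)(λ² - 6λ + 7).
Step 3 — remaining eigenvalues from the quadratic λ² - 6λ + 7 = 0:
  Δ = 6² - 4·7 = 36 - 28 = 8,  λ = (6 ± √8)/2 = (6 ± 2.8284)/2 ≈ 4.4142 or 1.5858.
  Sorted: λ_1 = 5,  λ_2 = 4.4142,  λ_3 = 1.5858  (check: sum = 11 = tr ✓).

Step 4 — unit eigenvector for λ_1 = 5: v spans the null space of (Sigma - λ_1 I), whose rows are
  r_1 = (-2, -1, 1),  r_2 = (-1, -1, 1),  r_3 = (1, 1, -1).
  v is orthogonal to every row, so take v ∝ r_1 × r_2 = ((-1)·(1) - (1)·(-1), (1)·(-1) - (-2)·(1), (-2)·(-1) - (-1)·(-1)) = (0, 1, 1).
  Let u = (0, 1, 1).
  ||u|| = √((0)² + (1)² + (1)²) = √(2) ≈ 1.4142,  v_1 = u/||u|| ≈ (0, 0.7071, 0.7071) (||v_1|| = 1).

λ_1 = 5,  λ_2 = 4.4142,  λ_3 = 1.5858;  v_1 ≈ (0, 0.7071, 0.7071)


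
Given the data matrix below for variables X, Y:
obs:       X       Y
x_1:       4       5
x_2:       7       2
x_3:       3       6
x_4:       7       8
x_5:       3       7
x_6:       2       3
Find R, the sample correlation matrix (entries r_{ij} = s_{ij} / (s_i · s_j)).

Step 1 — column means:
  mean(X) = (4 + 7 + 3 + 7 + 3 + 2) / 6 = 26/6 = 4.3333
  mean(Y) = (5 + 2 + 6 + 8 + 7 + 3) / 6 = 31/6 = 5.1667

Step 2 — sample variances and covariances s[i,j] = (1/(n-1)) · Σ_k (x_{k,i} - mean_i) · (x_{k,j} - mean_j), with n-1 = 5:
  s[X,X] = ((-0.3333)·(-0.3333) + (2.6667)·(2.6667) + (-1.3333)·(-1.3333) + (2.6667)·(2.6667) + (-1.3333)·(-1.3333) + (-2.3333)·(-2.3333)) / 5 = 23.3333/5 = 4.6667
  s[X,Y] = ((-0.3333)·(-0.1667) + (2.6667)·(-3.1667) + (-1.3333)·(0.8333) + (2.6667)·(2.8333) + (-1.3333)·(1.8333) + (-2.3333)·(-2.1667)) / 5 = 0.6667/5 = 0.1333
  s[Y,Y] = ((-0.1667)·(-0.1667) + (-3.1667)·(-3.1667) + (0.8333)·(0.8333) + (2.8333)·(2.8333) + (1.8333)·(1.8333) + (-2.1667)·(-2.1667)) / 5 = 26.8333/5 = 5.3667
  Sample standard deviations s_i = √(s[i,i]):
  s(X) = √(4.6667) = 2.1602
  s(Y) = √(5.3667) = 2.3166

Step 3 — r_{ij} = s_{ij} / (s_i · s_j):
  r[X,X] = 1 (diagonal).
  r[X,Y] = 0.1333 / (2.1602 · 2.3166) = 0.1333 / 5.0044 = 0.0266
  r[Y,Y] = 1 (diagonal).

R is symmetric with unit diagonal. Assembling:

R = [[1, 0.0266],
 [0.0266, 1]]


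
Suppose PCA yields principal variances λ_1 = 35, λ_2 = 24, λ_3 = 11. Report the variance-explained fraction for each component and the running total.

Step 1 — total variance = trace(Sigma) = Σ λ_i = 35 + 24 + 11 = 70.

Step 2 — fraction explained by component i = λ_i / Σ λ:
  PC1: 35/70 = 0.5
  PC2: 24/70 = 0.3429
  PC3: 11/70 = 0.1571

Step 3 — cumulative fraction after k components = (λ_1 + ... + λ_k) / Σ λ:
  k = 1: 35/70 = 0.5
  k = 2: (35 + 24)/70 = 59/70 = 0.8429
  k = 3: (35 + 24 + 11)/70 = 70/70 = 1

Summary (fraction, with percent):

explained: PC1 0.5 (50%), PC2 0.3429 (34.29%), PC3 0.1571 (15.71%);  cumulative: 0.5, 0.8429, 1


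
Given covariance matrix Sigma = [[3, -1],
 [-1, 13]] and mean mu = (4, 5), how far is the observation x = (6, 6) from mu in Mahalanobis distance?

Step 1 — centre the observation: (x - mu) = (2, 1).

Step 2 — invert Sigma. det(Sigma) = 3·13 - (-1)² = 38.
  Sigma^{-1} = (1/det) · [[d, -b], [-b, a]] = [[0.3421, 0.0263],
 [0.0263, 0.0789]].

Step 3 — form the quadratic (x - mu)^T · Sigma^{-1} · (x - mu):
  Sigma^{-1} · (x - mu) = (0.7105, 0.1316).
  (x - mu)^T · [Sigma^{-1} · (x - mu)] = (2)·(0.7105) + (1)·(0.1316) = 1.5526.

Step 4 — take square root: d = √(1.5526) ≈ 1.246.

d(x, mu) = √(1.5526) ≈ 1.246


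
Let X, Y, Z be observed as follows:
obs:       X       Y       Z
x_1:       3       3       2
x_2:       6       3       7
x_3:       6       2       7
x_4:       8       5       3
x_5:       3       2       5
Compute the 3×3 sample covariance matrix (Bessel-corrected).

Step 1 — column means:
  mean(X) = (3 + 6 + 6 + 8 + 3) / 5 = 26/5 = 5.2
  mean(Y) = (3 + 3 + 2 + 5 + 2) / 5 = 15/5 = 3
  mean(Z) = (2 + 7 + 7 + 3 + 5) / 5 = 24/5 = 4.8

Step 2 — sample covariance S[i,j] = (1/(n-1)) · Σ_k (x_{k,i} - mean_i) · (x_{k,j} - mean_j), with n-1 = 4.
  S[X,X] = ((-2.2)·(-2.2) + (0.8)·(0.8) + (0.8)·(0.8) + (2.8)·(2.8) + (-2.2)·(-2.2)) / 4 = 18.8/4 = 4.7
  S[X,Y] = ((-2.2)·(0) + (0.8)·(0) + (0.8)·(-1) + (2.8)·(2) + (-2.2)·(-1)) / 4 = 7/4 = 1.75
  S[X,Z] = ((-2.2)·(-2.8) + (0.8)·(2.2) + (0.8)·(2.2) + (2.8)·(-1.8) + (-2.2)·(0.2)) / 4 = 4.2/4 = 1.05
  S[Y,Y] = ((0)·(0) + (0)·(0) + (-1)·(-1) + (2)·(2) + (-1)·(-1)) / 4 = 6/4 = 1.5
  S[Y,Z] = ((0)·(-2.8) + (0)·(2.2) + (-1)·(2.2) + (2)·(-1.8) + (-1)·(0.2)) / 4 = -6/4 = -1.5
  S[Z,Z] = ((-2.8)·(-2.8) + (2.2)·(2.2) + (2.2)·(2.2) + (-1.8)·(-1.8) + (0.2)·(0.2)) / 4 = 20.8/4 = 5.2

S is symmetric (S[j,i] = S[i,j]). Assembling:

S = [[4.7, 1.75, 1.05],
 [1.75, 1.5, -1.5],
 [1.05, -1.5, 5.2]]


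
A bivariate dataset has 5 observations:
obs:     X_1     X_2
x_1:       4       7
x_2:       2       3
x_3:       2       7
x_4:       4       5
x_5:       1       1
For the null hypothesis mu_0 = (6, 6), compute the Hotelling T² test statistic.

Step 1 — sample mean vector:
  mean(X_1) = (4 + 2 + 2 + 4 + 1) / 5 = 13/5 = 2.6
  mean(X_2) = (7 + 3 + 7 + 5 + 1) / 5 = 23/5 = 4.6
  x̄ = (2.6, 4.6),  deviation x̄ - mu_0 = (2.6, 4.6) - (6, 6) = (-3.4, -1.4).

Step 2 — sample covariance matrix, S[i,j] = (1/(n-1)) · Σ_k (x_{k,i} - mean_i) · (x_{k,j} - mean_j), divisor n-1 = 4:
  S[X_1,X_1] = ((1.4)·(1.4) + (-0.6)·(-0.6) + (-0.6)·(-0.6) + (1.4)·(1.4) + (-1.6)·(-1.6)) / 4 = 7.2/4 = 1.8
  S[X_1,X_2] = ((1.4)·(2.4) + (-0.6)·(-1.6) + (-0.6)·(2.4) + (1.4)·(0.4) + (-1.6)·(-3.6)) / 4 = 9.2/4 = 2.3
  S[X_2,X_2] = ((2.4)·(2.4) + (-1.6)·(-1.6) + (2.4)·(2.4) + (0.4)·(0.4) + (-3.6)·(-3.6)) / 4 = 27.2/4 = 6.8
  S = [[1.8, 2.3],
 [2.3, 6.8]].

Step 3 — invert S. det(S) = 1.8·6.8 - (2.3)² = 6.95.
  S^{-1} = (1/det) · [[d, -b], [-b, a]] = [[0.9784, -0.3309],
 [-0.3309, 0.259]].

Step 4 — quadratic form (x̄ - mu_0)^T · S^{-1} · (x̄ - mu_0):
  S^{-1} · (x̄ - mu_0) = (-2.8633, 0.7626),
  (x̄ - mu_0)^T · [...] = (-3.4)·(-2.8633) + (-1.4)·(0.7626) = 8.6676.

Step 5 — scale by n: T² = 5 · 8.6676 = 43.3381.

T² ≈ 43.3381


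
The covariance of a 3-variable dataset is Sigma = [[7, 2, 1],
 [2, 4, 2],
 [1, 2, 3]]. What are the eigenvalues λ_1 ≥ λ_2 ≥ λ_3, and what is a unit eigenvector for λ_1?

Step 1 — characteristic polynomial p(λ) = det(λI - Sigma) = λ³ - tr·λ² + c_1·λ - det, where tr = trace, c_1 = sum of the principal 2×2 minors, det = det(Sigma):
  tr = 7 + 4 + 3 = 14,
  c_1 = (7·4 - (2)²) + (7·3 - (1)²) + (4·3 - (2)²) = 24 + 20 + 8 = 52,
  det = 7·(4·3 - (2)²) - (2)·((2)·3 - (2)·(1)) + (1)·((2)·(2) - 4·(1)) = 7·(8) - (2)·(4) + (1)·(0) = 48.
  So p(λ) = λ³ - 14λ² + 52λ - 48.
Step 2 — look for an integer root (rational root theorem: any rational root is an integer divisor of 48). Testing λ = 4:
  p(4) = 64 - 224 + 208 - 48 = 0  ✓
  Dividing out (λ - 4): p(λ) = (λ - 4)(λ² - 10λ + 12).
Step 3 — remaining eigenvalues from the quadratic λ² - 10λ + 12 = 0:
  Δ = 10² - 4·12 = 100 - 48 = 52,  λ = (10 ± √52)/2 = (10 ± 7.2111)/2 ≈ 8.6056 or 1.3944.
  Sorted: λ_1 = 8.6056,  λ_2 = 4,  λ_3 = 1.3944  (check: sum = 14 = tr ✓).

Step 4 — unit eigenvector for λ_1 ≈ 8.6056: v spans the null space of (Sigma - λ_1 I), whose rows are
  r_1 = (-1.6056, 2, 1),  r_2 = (2, -4.6056, 2),  r_3 = (1, 2, -5.6056).
  v is orthogonal to every row, so take v ∝ r_1 × r_2 = ((2)·(2) - (1)·(-4.6056), (1)·(2) - (-1.6056)·(2), (-1.6056)·(-4.6056) - (2)·(2)) ≈ (8.6056, 5.2111, 3.3944).
  Let u = (8.6056, 5.2111, 3.3944).
  ||u|| = √((8.6056)² + (5.2111)² + (3.3944)²) = √(112.7334) ≈ 10.6176,  v_1 = u/||u|| ≈ (0.8105, 0.4908, 0.3197) (||v_1|| = 1).

λ_1 = 8.6056,  λ_2 = 4,  λ_3 = 1.3944;  v_1 ≈ (0.8105, 0.4908, 0.3197)


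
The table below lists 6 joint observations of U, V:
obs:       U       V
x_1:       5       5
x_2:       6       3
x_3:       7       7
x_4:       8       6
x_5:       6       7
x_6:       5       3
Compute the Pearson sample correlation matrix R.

Step 1 — column means:
  mean(U) = (5 + 6 + 7 + 8 + 6 + 5) / 6 = 37/6 = 6.1667
  mean(V) = (5 + 3 + 7 + 6 + 7 + 3) / 6 = 31/6 = 5.1667

Step 2 — sample variances and covariances s[i,j] = (1/(n-1)) · Σ_k (x_{k,i} - mean_i) · (x_{k,j} - mean_j), with n-1 = 5:
  s[U,U] = ((-1.1667)·(-1.1667) + (-0.1667)·(-0.1667) + (0.8333)·(0.8333) + (1.8333)·(1.8333) + (-0.1667)·(-0.1667) + (-1.1667)·(-1.1667)) / 5 = 6.8333/5 = 1.3667
  s[U,V] = ((-1.1667)·(-0.1667) + (-0.1667)·(-2.1667) + (0.8333)·(1.8333) + (1.8333)·(0.8333) + (-0.1667)·(1.8333) + (-1.1667)·(-2.1667)) / 5 = 5.8333/5 = 1.1667
  s[V,V] = ((-0.1667)·(-0.1667) + (-2.1667)·(-2.1667) + (1.8333)·(1.8333) + (0.8333)·(0.8333) + (1.8333)·(1.8333) + (-2.1667)·(-2.1667)) / 5 = 16.8333/5 = 3.3667
  Sample standard deviations s_i = √(s[i,i]):
  s(U) = √(1.3667) = 1.169
  s(V) = √(3.3667) = 1.8348

Step 3 — r_{ij} = s_{ij} / (s_i · s_j):
  r[U,U] = 1 (diagonal).
  r[U,V] = 1.1667 / (1.169 · 1.8348) = 1.1667 / 2.145 = 0.5439
  r[V,V] = 1 (diagonal).

R is symmetric with unit diagonal. Assembling:

R = [[1, 0.5439],
 [0.5439, 1]]


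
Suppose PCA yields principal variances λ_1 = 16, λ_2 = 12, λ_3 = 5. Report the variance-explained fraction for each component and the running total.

Step 1 — total variance = trace(Sigma) = Σ λ_i = 16 + 12 + 5 = 33.

Step 2 — fraction explained by component i = λ_i / Σ λ:
  PC1: 16/33 = 0.4848
  PC2: 12/33 = 0.3636
  PC3: 5/33 = 0.1515

Step 3 — cumulative fraction after k components = (λ_1 + ... + λ_k) / Σ λ:
  k = 1: 16/33 = 0.4848
  k = 2: (16 + 12)/33 = 28/33 = 0.8485
  k = 3: (16 + 12 + 5)/33 = 33/33 = 1

Summary (fraction, with percent):

explained: PC1 0.4848 (48.48%), PC2 0.3636 (36.36%), PC3 0.1515 (15.15%);  cumulative: 0.4848, 0.8485, 1


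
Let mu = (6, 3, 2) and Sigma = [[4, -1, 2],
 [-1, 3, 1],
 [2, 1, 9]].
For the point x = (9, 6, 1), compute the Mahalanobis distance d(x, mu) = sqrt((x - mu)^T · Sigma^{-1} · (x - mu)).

Step 1 — centre the observation: (x - mu) = (3, 3, -1).

Step 2 — invert Sigma (cofactor / det for 3×3, or solve directly):
  Sigma^{-1} = [[0.3291, 0.1392, -0.0886],
 [0.1392, 0.4051, -0.0759],
 [-0.0886, -0.0759, 0.1392]].

Step 3 — form the quadratic (x - mu)^T · Sigma^{-1} · (x - mu):
  Sigma^{-1} · (x - mu) = (1.4937, 1.7089, -0.6329).
  (x - mu)^T · [Sigma^{-1} · (x - mu)] = (3)·(1.4937) + (3)·(1.7089) + (-1)·(-0.6329) = 10.2405.

Step 4 — take square root: d = √(10.2405) ≈ 3.2001.

d(x, mu) = √(10.2405) ≈ 3.2001


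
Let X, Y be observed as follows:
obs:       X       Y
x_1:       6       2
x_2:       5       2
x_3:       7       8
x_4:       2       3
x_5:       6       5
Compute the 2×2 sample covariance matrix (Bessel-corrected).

Step 1 — column means:
  mean(X) = (6 + 5 + 7 + 2 + 6) / 5 = 26/5 = 5.2
  mean(Y) = (2 + 2 + 8 + 3 + 5) / 5 = 20/5 = 4

Step 2 — sample covariance S[i,j] = (1/(n-1)) · Σ_k (x_{k,i} - mean_i) · (x_{k,j} - mean_j), with n-1 = 4.
  S[X,X] = ((0.8)·(0.8) + (-0.2)·(-0.2) + (1.8)·(1.8) + (-3.2)·(-3.2) + (0.8)·(0.8)) / 4 = 14.8/4 = 3.7
  S[X,Y] = ((0.8)·(-2) + (-0.2)·(-2) + (1.8)·(4) + (-3.2)·(-1) + (0.8)·(1)) / 4 = 10/4 = 2.5
  S[Y,Y] = ((-2)·(-2) + (-2)·(-2) + (4)·(4) + (-1)·(-1) + (1)·(1)) / 4 = 26/4 = 6.5

S is symmetric (S[j,i] = S[i,j]). Assembling:

S = [[3.7, 2.5],
 [2.5, 6.5]]


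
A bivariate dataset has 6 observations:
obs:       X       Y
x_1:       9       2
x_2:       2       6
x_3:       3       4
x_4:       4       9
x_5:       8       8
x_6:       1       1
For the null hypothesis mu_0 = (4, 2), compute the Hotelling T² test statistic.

Step 1 — sample mean vector:
  mean(X) = (9 + 2 + 3 + 4 + 8 + 1) / 6 = 27/6 = 4.5
  mean(Y) = (2 + 6 + 4 + 9 + 8 + 1) / 6 = 30/6 = 5
  x̄ = (4.5, 5),  deviation x̄ - mu_0 = (4.5, 5) - (4, 2) = (0.5, 3).

Step 2 — sample covariance matrix, S[i,j] = (1/(n-1)) · Σ_k (x_{k,i} - mean_i) · (x_{k,j} - mean_j), divisor n-1 = 5:
  S[X,X] = ((4.5)·(4.5) + (-2.5)·(-2.5) + (-1.5)·(-1.5) + (-0.5)·(-0.5) + (3.5)·(3.5) + (-3.5)·(-3.5)) / 5 = 53.5/5 = 10.7
  S[X,Y] = ((4.5)·(-3) + (-2.5)·(1) + (-1.5)·(-1) + (-0.5)·(4) + (3.5)·(3) + (-3.5)·(-4)) / 5 = 8/5 = 1.6
  S[Y,Y] = ((-3)·(-3) + (1)·(1) + (-1)·(-1) + (4)·(4) + (3)·(3) + (-4)·(-4)) / 5 = 52/5 = 10.4
  S = [[10.7, 1.6],
 [1.6, 10.4]].

Step 3 — invert S. det(S) = 10.7·10.4 - (1.6)² = 108.72.
  S^{-1} = (1/det) · [[d, -b], [-b, a]] = [[0.0957, -0.0147],
 [-0.0147, 0.0984]].

Step 4 — quadratic form (x̄ - mu_0)^T · S^{-1} · (x̄ - mu_0):
  S^{-1} · (x̄ - mu_0) = (0.0037, 0.2879),
  (x̄ - mu_0)^T · [...] = (0.5)·(0.0037) + (3)·(0.2879) = 0.8655.

Step 5 — scale by n: T² = 6 · 0.8655 = 5.1932.

T² ≈ 5.1932


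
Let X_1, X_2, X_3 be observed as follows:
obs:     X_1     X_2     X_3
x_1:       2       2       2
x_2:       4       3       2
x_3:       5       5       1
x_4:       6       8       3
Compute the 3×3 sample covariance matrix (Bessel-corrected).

Step 1 — column means:
  mean(X_1) = (2 + 4 + 5 + 6) / 4 = 17/4 = 4.25
  mean(X_2) = (2 + 3 + 5 + 8) / 4 = 18/4 = 4.5
  mean(X_3) = (2 + 2 + 1 + 3) / 4 = 8/4 = 2

Step 2 — sample covariance S[i,j] = (1/(n-1)) · Σ_k (x_{k,i} - mean_i) · (x_{k,j} - mean_j), with n-1 = 3.
  S[X_1,X_1] = ((-2.25)·(-2.25) + (-0.25)·(-0.25) + (0.75)·(0.75) + (1.75)·(1.75)) / 3 = 8.75/3 = 2.9167
  S[X_1,X_2] = ((-2.25)·(-2.5) + (-0.25)·(-1.5) + (0.75)·(0.5) + (1.75)·(3.5)) / 3 = 12.5/3 = 4.1667
  S[X_1,X_3] = ((-2.25)·(0) + (-0.25)·(0) + (0.75)·(-1) + (1.75)·(1)) / 3 = 1/3 = 0.3333
  S[X_2,X_2] = ((-2.5)·(-2.5) + (-1.5)·(-1.5) + (0.5)·(0.5) + (3.5)·(3.5)) / 3 = 21/3 = 7
  S[X_2,X_3] = ((-2.5)·(0) + (-1.5)·(0) + (0.5)·(-1) + (3.5)·(1)) / 3 = 3/3 = 1
  S[X_3,X_3] = ((0)·(0) + (0)·(0) + (-1)·(-1) + (1)·(1)) / 3 = 2/3 = 0.6667

S is symmetric (S[j,i] = S[i,j]). Assembling:

S = [[2.9167, 4.1667, 0.3333],
 [4.1667, 7, 1],
 [0.3333, 1, 0.6667]]


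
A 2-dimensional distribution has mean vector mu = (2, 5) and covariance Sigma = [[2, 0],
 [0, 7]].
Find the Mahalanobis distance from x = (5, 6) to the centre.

Step 1 — centre the observation: (x - mu) = (3, 1).

Step 2 — invert Sigma. det(Sigma) = 2·7 - (0)² = 14.
  Sigma^{-1} = (1/det) · [[d, -b], [-b, a]] = [[0.5, 0],
 [0, 0.1429]].

Step 3 — form the quadratic (x - mu)^T · Sigma^{-1} · (x - mu):
  Sigma^{-1} · (x - mu) = (1.5, 0.1429).
  (x - mu)^T · [Sigma^{-1} · (x - mu)] = (3)·(1.5) + (1)·(0.1429) = 4.6429.

Step 4 — take square root: d = √(4.6429) ≈ 2.1547.

d(x, mu) = √(4.6429) ≈ 2.1547


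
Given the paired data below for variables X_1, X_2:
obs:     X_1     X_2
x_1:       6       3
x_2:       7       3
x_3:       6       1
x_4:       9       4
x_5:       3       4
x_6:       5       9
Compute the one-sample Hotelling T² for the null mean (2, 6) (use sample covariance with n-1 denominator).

Step 1 — sample mean vector:
  mean(X_1) = (6 + 7 + 6 + 9 + 3 + 5) / 6 = 36/6 = 6
  mean(X_2) = (3 + 3 + 1 + 4 + 4 + 9) / 6 = 24/6 = 4
  x̄ = (6, 4),  deviation x̄ - mu_0 = (6, 4) - (2, 6) = (4, -2).

Step 2 — sample covariance matrix, S[i,j] = (1/(n-1)) · Σ_k (x_{k,i} - mean_i) · (x_{k,j} - mean_j), divisor n-1 = 5:
  S[X_1,X_1] = ((0)·(0) + (1)·(1) + (0)·(0) + (3)·(3) + (-3)·(-3) + (-1)·(-1)) / 5 = 20/5 = 4
  S[X_1,X_2] = ((0)·(-1) + (1)·(-1) + (0)·(-3) + (3)·(0) + (-3)·(0) + (-1)·(5)) / 5 = -6/5 = -1.2
  S[X_2,X_2] = ((-1)·(-1) + (-1)·(-1) + (-3)·(-3) + (0)·(0) + (0)·(0) + (5)·(5)) / 5 = 36/5 = 7.2
  S = [[4, -1.2],
 [-1.2, 7.2]].

Step 3 — invert S. det(S) = 4·7.2 - (-1.2)² = 27.36.
  S^{-1} = (1/det) · [[d, -b], [-b, a]] = [[0.2632, 0.0439],
 [0.0439, 0.1462]].

Step 4 — quadratic form (x̄ - mu_0)^T · S^{-1} · (x̄ - mu_0):
  S^{-1} · (x̄ - mu_0) = (0.9649, -0.117),
  (x̄ - mu_0)^T · [...] = (4)·(0.9649) + (-2)·(-0.117) = 4.0936.

Step 5 — scale by n: T² = 6 · 4.0936 = 24.5614.

T² ≈ 24.5614


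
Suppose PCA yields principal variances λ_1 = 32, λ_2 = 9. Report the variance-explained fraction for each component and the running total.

Step 1 — total variance = trace(Sigma) = Σ λ_i = 32 + 9 = 41.

Step 2 — fraction explained by component i = λ_i / Σ λ:
  PC1: 32/41 = 0.7805
  PC2: 9/41 = 0.2195

Step 3 — cumulative fraction after k components = (λ_1 + ... + λ_k) / Σ λ:
  k = 1: 32/41 = 0.7805
  k = 2: (32 + 9)/41 = 41/41 = 1

Summary (fraction, with percent):

explained: PC1 0.7805 (78.05%), PC2 0.2195 (21.95%);  cumulative: 0.7805, 1


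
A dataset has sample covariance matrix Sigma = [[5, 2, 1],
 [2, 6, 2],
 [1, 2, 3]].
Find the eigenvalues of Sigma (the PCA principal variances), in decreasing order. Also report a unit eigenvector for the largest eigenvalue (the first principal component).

Step 1 — characteristic polynomial p(λ) = det(λI - Sigma) = λ³ - tr·λ² + c_1·λ - det, where tr = trace, c_1 = sum of the principal 2×2 minors, det = det(Sigma):
  tr = 5 + 6 + 3 = 14,
  c_1 = (5·6 - (2)²) + (5·3 - (1)²) + (6·3 - (2)²) = 26 + 14 + 14 = 54,
  det = 5·(6·3 - (2)²) - (2)·((2)·3 - (2)·(1)) + (1)·((2)·(2) - 6·(1)) = 5·(14) - (2)·(4) + (1)·(-2) = 60.
  So p(λ) = λ³ - 14λ² + 54λ - 60.
Step 2 — look for an integer root (rational root theorem: any rational root is an integer divisor of 60). Testing λ = 2:
  p(2) = 8 - 56 + 108 - 60 = 0  ✓
  Dividing out (λ - 2): p(λ) = (λ - 2)(λ² - 12λ + 30).
Step 3 — remaining eigenvalues from the quadratic λ² - 12λ + 30 = 0:
  Δ = 12² - 4·30 = 144 - 120 = 24,  λ = (12 ± √24)/2 = (12 ± 4.899)/2 ≈ 8.4495 or 3.5505.
  Sorted: λ_1 = 8.4495,  λ_2 = 3.5505,  λ_3 = 2  (check: sum = 14 = tr ✓).

Step 4 — unit eigenvector for λ_1 ≈ 8.4495: v spans the null space of (Sigma - λ_1 I), whose rows are
  r_1 = (-3.4495, 2, 1),  r_2 = (2, -2.4495, 2),  r_3 = (1, 2, -5.4495).
  v is orthogonal to every row, so take v ∝ r_1 × r_2 = ((2)·(2) - (1)·(-2.4495), (1)·(2) - (-3.4495)·(2), (-3.4495)·(-2.4495) - (2)·(2)) ≈ (6.4495, 8.899, 4.4495).
  Let u = (6.4495, 8.899, 4.4495).
  ||u|| = √((6.4495)² + (8.899)² + (4.4495)²) = √(140.5857) ≈ 11.8569,  v_1 = u/||u|| ≈ (0.5439, 0.7505, 0.3753) (||v_1|| = 1).

λ_1 = 8.4495,  λ_2 = 3.5505,  λ_3 = 2;  v_1 ≈ (0.5439, 0.7505, 0.3753)


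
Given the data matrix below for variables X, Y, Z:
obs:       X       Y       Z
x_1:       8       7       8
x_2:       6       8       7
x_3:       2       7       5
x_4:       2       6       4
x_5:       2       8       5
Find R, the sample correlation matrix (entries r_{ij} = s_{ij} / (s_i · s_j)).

Step 1 — column means:
  mean(X) = (8 + 6 + 2 + 2 + 2) / 5 = 20/5 = 4
  mean(Y) = (7 + 8 + 7 + 6 + 8) / 5 = 36/5 = 7.2
  mean(Z) = (8 + 7 + 5 + 4 + 5) / 5 = 29/5 = 5.8

Step 2 — sample variances and covariances s[i,j] = (1/(n-1)) · Σ_k (x_{k,i} - mean_i) · (x_{k,j} - mean_j), with n-1 = 4:
  s[X,X] = ((4)·(4) + (2)·(2) + (-2)·(-2) + (-2)·(-2) + (-2)·(-2)) / 4 = 32/4 = 8
  s[X,Y] = ((4)·(-0.2) + (2)·(0.8) + (-2)·(-0.2) + (-2)·(-1.2) + (-2)·(0.8)) / 4 = 2/4 = 0.5
  s[X,Z] = ((4)·(2.2) + (2)·(1.2) + (-2)·(-0.8) + (-2)·(-1.8) + (-2)·(-0.8)) / 4 = 18/4 = 4.5
  s[Y,Y] = ((-0.2)·(-0.2) + (0.8)·(0.8) + (-0.2)·(-0.2) + (-1.2)·(-1.2) + (0.8)·(0.8)) / 4 = 2.8/4 = 0.7
  s[Y,Z] = ((-0.2)·(2.2) + (0.8)·(1.2) + (-0.2)·(-0.8) + (-1.2)·(-1.8) + (0.8)·(-0.8)) / 4 = 2.2/4 = 0.55
  s[Z,Z] = ((2.2)·(2.2) + (1.2)·(1.2) + (-0.8)·(-0.8) + (-1.8)·(-1.8) + (-0.8)·(-0.8)) / 4 = 10.8/4 = 2.7
  Sample standard deviations s_i = √(s[i,i]):
  s(X) = √(8) = 2.8284
  s(Y) = √(0.7) = 0.8367
  s(Z) = √(2.7) = 1.6432

Step 3 — r_{ij} = s_{ij} / (s_i · s_j):
  r[X,X] = 1 (diagonal).
  r[X,Y] = 0.5 / (2.8284 · 0.8367) = 0.5 / 2.3664 = 0.2113
  r[X,Z] = 4.5 / (2.8284 · 1.6432) = 4.5 / 4.6476 = 0.9682
  r[Y,Y] = 1 (diagonal).
  r[Y,Z] = 0.55 / (0.8367 · 1.6432) = 0.55 / 1.3748 = 0.4001
  r[Z,Z] = 1 (diagonal).

R is symmetric with unit diagonal. Assembling:

R = [[1, 0.2113, 0.9682],
 [0.2113, 1, 0.4001],
 [0.9682, 0.4001, 1]]


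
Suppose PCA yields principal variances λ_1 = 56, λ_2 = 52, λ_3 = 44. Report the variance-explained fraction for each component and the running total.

Step 1 — total variance = trace(Sigma) = Σ λ_i = 56 + 52 + 44 = 152.

Step 2 — fraction explained by component i = λ_i / Σ λ:
  PC1: 56/152 = 0.3684
  PC2: 52/152 = 0.3421
  PC3: 44/152 = 0.2895

Step 3 — cumulative fraction after k components = (λ_1 + ... + λ_k) / Σ λ:
  k = 1: 56/152 = 0.3684
  k = 2: (56 + 52)/152 = 108/152 = 0.7105
  k = 3: (56 + 52 + 44)/152 = 152/152 = 1

Summary (fraction, with percent):

explained: PC1 0.3684 (36.84%), PC2 0.3421 (34.21%), PC3 0.2895 (28.95%);  cumulative: 0.3684, 0.7105, 1


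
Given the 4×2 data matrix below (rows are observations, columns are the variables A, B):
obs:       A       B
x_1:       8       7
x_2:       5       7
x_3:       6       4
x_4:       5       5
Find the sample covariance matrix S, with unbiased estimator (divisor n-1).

Step 1 — column means:
  mean(A) = (8 + 5 + 6 + 5) / 4 = 24/4 = 6
  mean(B) = (7 + 7 + 4 + 5) / 4 = 23/4 = 5.75

Step 2 — sample covariance S[i,j] = (1/(n-1)) · Σ_k (x_{k,i} - mean_i) · (x_{k,j} - mean_j), with n-1 = 3.
  S[A,A] = ((2)·(2) + (-1)·(-1) + (0)·(0) + (-1)·(-1)) / 3 = 6/3 = 2
  S[A,B] = ((2)·(1.25) + (-1)·(1.25) + (0)·(-1.75) + (-1)·(-0.75)) / 3 = 2/3 = 0.6667
  S[B,B] = ((1.25)·(1.25) + (1.25)·(1.25) + (-1.75)·(-1.75) + (-0.75)·(-0.75)) / 3 = 6.75/3 = 2.25

S is symmetric (S[j,i] = S[i,j]). Assembling:

S = [[2, 0.6667],
 [0.6667, 2.25]]


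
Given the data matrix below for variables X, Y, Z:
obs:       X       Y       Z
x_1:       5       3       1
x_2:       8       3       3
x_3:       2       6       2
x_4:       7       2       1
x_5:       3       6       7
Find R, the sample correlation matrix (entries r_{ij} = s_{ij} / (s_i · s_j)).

Step 1 — column means:
  mean(X) = (5 + 8 + 2 + 7 + 3) / 5 = 25/5 = 5
  mean(Y) = (3 + 3 + 6 + 2 + 6) / 5 = 20/5 = 4
  mean(Z) = (1 + 3 + 2 + 1 + 7) / 5 = 14/5 = 2.8

Step 2 — sample variances and covariances s[i,j] = (1/(n-1)) · Σ_k (x_{k,i} - mean_i) · (x_{k,j} - mean_j), with n-1 = 4:
  s[X,X] = ((0)·(0) + (3)·(3) + (-3)·(-3) + (2)·(2) + (-2)·(-2)) / 4 = 26/4 = 6.5
  s[X,Y] = ((0)·(-1) + (3)·(-1) + (-3)·(2) + (2)·(-2) + (-2)·(2)) / 4 = -17/4 = -4.25
  s[X,Z] = ((0)·(-1.8) + (3)·(0.2) + (-3)·(-0.8) + (2)·(-1.8) + (-2)·(4.2)) / 4 = -9/4 = -2.25
  s[Y,Y] = ((-1)·(-1) + (-1)·(-1) + (2)·(2) + (-2)·(-2) + (2)·(2)) / 4 = 14/4 = 3.5
  s[Y,Z] = ((-1)·(-1.8) + (-1)·(0.2) + (2)·(-0.8) + (-2)·(-1.8) + (2)·(4.2)) / 4 = 12/4 = 3
  s[Z,Z] = ((-1.8)·(-1.8) + (0.2)·(0.2) + (-0.8)·(-0.8) + (-1.8)·(-1.8) + (4.2)·(4.2)) / 4 = 24.8/4 = 6.2
  Sample standard deviations s_i = √(s[i,i]):
  s(X) = √(6.5) = 2.5495
  s(Y) = √(3.5) = 1.8708
  s(Z) = √(6.2) = 2.49

Step 3 — r_{ij} = s_{ij} / (s_i · s_j):
  r[X,X] = 1 (diagonal).
  r[X,Y] = -4.25 / (2.5495 · 1.8708) = -4.25 / 4.7697 = -0.891
  r[X,Z] = -2.25 / (2.5495 · 2.49) = -2.25 / 6.3482 = -0.3544
  r[Y,Y] = 1 (diagonal).
  r[Y,Z] = 3 / (1.8708 · 2.49) = 3 / 4.6583 = 0.644
  r[Z,Z] = 1 (diagonal).

R is symmetric with unit diagonal. Assembling:

R = [[1, -0.891, -0.3544],
 [-0.891, 1, 0.644],
 [-0.3544, 0.644, 1]]


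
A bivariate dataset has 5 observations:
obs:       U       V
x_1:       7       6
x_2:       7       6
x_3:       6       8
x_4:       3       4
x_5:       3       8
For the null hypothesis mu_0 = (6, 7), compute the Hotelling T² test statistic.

Step 1 — sample mean vector:
  mean(U) = (7 + 7 + 6 + 3 + 3) / 5 = 26/5 = 5.2
  mean(V) = (6 + 6 + 8 + 4 + 8) / 5 = 32/5 = 6.4
  x̄ = (5.2, 6.4),  deviation x̄ - mu_0 = (5.2, 6.4) - (6, 7) = (-0.8, -0.6).

Step 2 — sample covariance matrix, S[i,j] = (1/(n-1)) · Σ_k (x_{k,i} - mean_i) · (x_{k,j} - mean_j), divisor n-1 = 4:
  S[U,U] = ((1.8)·(1.8) + (1.8)·(1.8) + (0.8)·(0.8) + (-2.2)·(-2.2) + (-2.2)·(-2.2)) / 4 = 16.8/4 = 4.2
  S[U,V] = ((1.8)·(-0.4) + (1.8)·(-0.4) + (0.8)·(1.6) + (-2.2)·(-2.4) + (-2.2)·(1.6)) / 4 = 1.6/4 = 0.4
  S[V,V] = ((-0.4)·(-0.4) + (-0.4)·(-0.4) + (1.6)·(1.6) + (-2.4)·(-2.4) + (1.6)·(1.6)) / 4 = 11.2/4 = 2.8
  S = [[4.2, 0.4],
 [0.4, 2.8]].

Step 3 — invert S. det(S) = 4.2·2.8 - (0.4)² = 11.6.
  S^{-1} = (1/det) · [[d, -b], [-b, a]] = [[0.2414, -0.0345],
 [-0.0345, 0.3621]].

Step 4 — quadratic form (x̄ - mu_0)^T · S^{-1} · (x̄ - mu_0):
  S^{-1} · (x̄ - mu_0) = (-0.1724, -0.1897),
  (x̄ - mu_0)^T · [...] = (-0.8)·(-0.1724) + (-0.6)·(-0.1897) = 0.2517.

Step 5 — scale by n: T² = 5 · 0.2517 = 1.2586.

T² ≈ 1.2586


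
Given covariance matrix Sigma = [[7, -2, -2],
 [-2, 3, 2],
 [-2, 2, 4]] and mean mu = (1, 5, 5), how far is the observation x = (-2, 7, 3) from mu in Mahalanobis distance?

Step 1 — centre the observation: (x - mu) = (-3, 2, -2).

Step 2 — invert Sigma (cofactor / det for 3×3, or solve directly):
  Sigma^{-1} = [[0.1818, 0.0909, 0.0455],
 [0.0909, 0.5455, -0.2273],
 [0.0455, -0.2273, 0.3864]].

Step 3 — form the quadratic (x - mu)^T · Sigma^{-1} · (x - mu):
  Sigma^{-1} · (x - mu) = (-0.4545, 1.2727, -1.3636).
  (x - mu)^T · [Sigma^{-1} · (x - mu)] = (-3)·(-0.4545) + (2)·(1.2727) + (-2)·(-1.3636) = 6.6364.

Step 4 — take square root: d = √(6.6364) ≈ 2.5761.

d(x, mu) = √(6.6364) ≈ 2.5761


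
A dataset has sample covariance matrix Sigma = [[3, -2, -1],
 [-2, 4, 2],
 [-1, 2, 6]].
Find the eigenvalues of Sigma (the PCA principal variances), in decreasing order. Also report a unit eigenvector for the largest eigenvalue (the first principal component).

Step 1 — characteristic polynomial p(λ) = det(λI - Sigma) = λ³ - tr·λ² + c_1·λ - det, where tr = trace, c_1 = sum of the principal 2×2 minors, det = det(Sigma):
  tr = 3 + 4 + 6 = 13,
  c_1 = (3·4 - (-2)²) + (3·6 - (-1)²) + (4·6 - (2)²) = 8 + 17 + 20 = 45,
  det = 3·(4·6 - (2)²) - (-2)·((-2)·6 - (2)·(-1)) + (-1)·((-2)·(2) - 4·(-1)) = 3·(20) - (-2)·(-10) + (-1)·(0) = 40.
  So p(λ) = λ³ - 13λ² + 45λ - 40.
Step 2 — look for an integer root (rational root theorem: any rational root is an integer divisor of 40). Testing λ = 8:
  p(8) = 512 - 832 + 360 - 40 = 0  ✓
  Dividing out (λ - 8): p(λ) = (λ - 8)(λ² - 5λ + 5).
Step 3 — remaining eigenvalues from the quadratic λ² - 5λ + 5 = 0:
  Δ = 5² - 4·5 = 25 - 20 = 5,  λ = (5 ± √5)/2 = (5 ± 2.2361)/2 ≈ 3.618 or 1.382.
  Sorted: λ_1 = 8,  λ_2 = 3.618,  λ_3 = 1.382  (check: sum = 13 = tr ✓).

Step 4 — unit eigenvector for λ_1 = 8: v spans the null space of (Sigma - λ_1 I), whose rows are
  r_1 = (-5, -2, -1),  r_2 = (-2, -4, 2),  r_3 = (-1, 2, -2).
  v is orthogonal to every row, so take v ∝ r_1 × r_2 = ((-2)·(2) - (-1)·(-4), (-1)·(-2) - (-5)·(2), (-5)·(-4) - (-2)·(-2)) = (-8, 12, 16).
  Rescale (divide by 4; multiply by -1 so the first nonzero entry is positive): u = (2, -3, -4).
  ||u|| = √((2)² + (-3)² + (-4)²) = √(29) ≈ 5.3852,  v_1 = u/||u|| ≈ (0.3714, -0.5571, -0.7428) (||v_1|| = 1).

λ_1 = 8,  λ_2 = 3.618,  λ_3 = 1.382;  v_1 ≈ (0.3714, -0.5571, -0.7428)


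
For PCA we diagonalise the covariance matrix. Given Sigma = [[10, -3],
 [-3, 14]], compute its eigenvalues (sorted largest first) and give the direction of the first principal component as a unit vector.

Step 1 — characteristic polynomial of 2×2 Sigma:
  det(Sigma - λI) = λ² - trace · λ + det = 0.
  trace = 10 + 14 = 24, det = 10·14 - (-3)² = 131.
Step 2 — discriminant:
  Δ = trace² - 4·det = 576 - 524 = 52.
Step 3 — eigenvalues:
  λ = (trace ± √Δ)/2 = (24 ± 7.2111)/2,
  λ_1 = 15.6056,  λ_2 = 8.3944.

Step 4 — unit eigenvector for λ_1: solve (Sigma - λ_1 I)v = 0. First row:
  (10 - 15.6056)·v_x + (-3)·v_y = 0, i.e. (-5.6056)·v_x + (-3)·v_y = 0,
  so v ∝ (b, λ_1 - a) = (-3, 5.6056); multiply by -1 so the first entry is positive: u = (3, -5.6056).
  ||u|| = √((3)² + (-5.6056)²) = √(40.4222) ≈ 6.3578,
  v_1 = u/||u|| ≈ (0.4719, -0.8817) (||v_1|| = 1).

λ_1 = 15.6056,  λ_2 = 8.3944;  v_1 ≈ (0.4719, -0.8817)


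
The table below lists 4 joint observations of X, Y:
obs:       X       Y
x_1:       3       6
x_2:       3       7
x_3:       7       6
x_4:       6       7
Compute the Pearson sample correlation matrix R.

Step 1 — column means:
  mean(X) = (3 + 3 + 7 + 6) / 4 = 19/4 = 4.75
  mean(Y) = (6 + 7 + 6 + 7) / 4 = 26/4 = 6.5

Step 2 — sample variances and covariances s[i,j] = (1/(n-1)) · Σ_k (x_{k,i} - mean_i) · (x_{k,j} - mean_j), with n-1 = 3:
  s[X,X] = ((-1.75)·(-1.75) + (-1.75)·(-1.75) + (2.25)·(2.25) + (1.25)·(1.25)) / 3 = 12.75/3 = 4.25
  s[X,Y] = ((-1.75)·(-0.5) + (-1.75)·(0.5) + (2.25)·(-0.5) + (1.25)·(0.5)) / 3 = -0.5/3 = -0.1667
  s[Y,Y] = ((-0.5)·(-0.5) + (0.5)·(0.5) + (-0.5)·(-0.5) + (0.5)·(0.5)) / 3 = 1/3 = 0.3333
  Sample standard deviations s_i = √(s[i,i]):
  s(X) = √(4.25) = 2.0616
  s(Y) = √(0.3333) = 0.5774

Step 3 — r_{ij} = s_{ij} / (s_i · s_j):
  r[X,X] = 1 (diagonal).
  r[X,Y] = -0.1667 / (2.0616 · 0.5774) = -0.1667 / 1.1902 = -0.14
  r[Y,Y] = 1 (diagonal).

R is symmetric with unit diagonal. Assembling:

R = [[1, -0.14],
 [-0.14, 1]]


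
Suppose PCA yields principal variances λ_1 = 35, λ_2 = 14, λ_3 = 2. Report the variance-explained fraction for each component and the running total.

Step 1 — total variance = trace(Sigma) = Σ λ_i = 35 + 14 + 2 = 51.

Step 2 — fraction explained by component i = λ_i / Σ λ:
  PC1: 35/51 = 0.6863
  PC2: 14/51 = 0.2745
  PC3: 2/51 = 0.0392

Step 3 — cumulative fraction after k components = (λ_1 + ... + λ_k) / Σ λ:
  k = 1: 35/51 = 0.6863
  k = 2: (35 + 14)/51 = 49/51 = 0.9608
  k = 3: (35 + 14 + 2)/51 = 51/51 = 1

Summary (fraction, with percent):

explained: PC1 0.6863 (68.63%), PC2 0.2745 (27.45%), PC3 0.0392 (3.92%);  cumulative: 0.6863, 0.9608, 1


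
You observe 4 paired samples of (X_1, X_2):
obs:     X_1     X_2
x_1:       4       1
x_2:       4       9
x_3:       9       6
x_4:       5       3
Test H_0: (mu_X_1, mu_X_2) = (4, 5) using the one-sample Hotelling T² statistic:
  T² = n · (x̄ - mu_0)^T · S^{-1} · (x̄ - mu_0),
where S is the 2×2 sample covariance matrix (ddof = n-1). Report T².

Step 1 — sample mean vector:
  mean(X_1) = (4 + 4 + 9 + 5) / 4 = 22/4 = 5.5
  mean(X_2) = (1 + 9 + 6 + 3) / 4 = 19/4 = 4.75
  x̄ = (5.5, 4.75),  deviation x̄ - mu_0 = (5.5, 4.75) - (4, 5) = (1.5, -0.25).

Step 2 — sample covariance matrix, S[i,j] = (1/(n-1)) · Σ_k (x_{k,i} - mean_i) · (x_{k,j} - mean_j), divisor n-1 = 3:
  S[X_1,X_1] = ((-1.5)·(-1.5) + (-1.5)·(-1.5) + (3.5)·(3.5) + (-0.5)·(-0.5)) / 3 = 17/3 = 5.6667
  S[X_1,X_2] = ((-1.5)·(-3.75) + (-1.5)·(4.25) + (3.5)·(1.25) + (-0.5)·(-1.75)) / 3 = 4.5/3 = 1.5
  S[X_2,X_2] = ((-3.75)·(-3.75) + (4.25)·(4.25) + (1.25)·(1.25) + (-1.75)·(-1.75)) / 3 = 36.75/3 = 12.25
  S = [[5.6667, 1.5],
 [1.5, 12.25]].

Step 3 — invert S. det(S) = 5.6667·12.25 - (1.5)² = 67.1667.
  S^{-1} = (1/det) · [[d, -b], [-b, a]] = [[0.1824, -0.0223],
 [-0.0223, 0.0844]].

Step 4 — quadratic form (x̄ - mu_0)^T · S^{-1} · (x̄ - mu_0):
  S^{-1} · (x̄ - mu_0) = (0.2792, -0.0546),
  (x̄ - mu_0)^T · [...] = (1.5)·(0.2792) + (-0.25)·(-0.0546) = 0.4324.

Step 5 — scale by n: T² = 4 · 0.4324 = 1.7295.

T² ≈ 1.7295
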